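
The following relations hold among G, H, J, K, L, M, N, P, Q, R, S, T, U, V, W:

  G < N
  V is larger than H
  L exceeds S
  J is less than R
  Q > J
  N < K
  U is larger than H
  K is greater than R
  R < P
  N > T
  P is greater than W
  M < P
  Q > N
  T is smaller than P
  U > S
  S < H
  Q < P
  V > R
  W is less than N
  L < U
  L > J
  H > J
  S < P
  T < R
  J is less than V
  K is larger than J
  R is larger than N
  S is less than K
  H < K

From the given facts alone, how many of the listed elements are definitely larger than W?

6

From W the given relations immediately reach N, P.
From those, R, Q, K — 5 in total.
From those, V — 6 in total.
Nothing else is reachable above W; 6 in all.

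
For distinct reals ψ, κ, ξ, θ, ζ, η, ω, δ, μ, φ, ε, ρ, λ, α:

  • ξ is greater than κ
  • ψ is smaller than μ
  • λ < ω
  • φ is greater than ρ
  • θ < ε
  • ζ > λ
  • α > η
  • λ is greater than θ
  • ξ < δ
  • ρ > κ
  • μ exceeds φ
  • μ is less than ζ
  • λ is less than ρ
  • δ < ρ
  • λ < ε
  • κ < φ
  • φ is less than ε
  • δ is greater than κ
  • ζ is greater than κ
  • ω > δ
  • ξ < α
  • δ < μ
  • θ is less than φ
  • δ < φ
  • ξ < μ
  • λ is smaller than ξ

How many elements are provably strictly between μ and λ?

The relations place λ below μ. An element lies strictly between them when it is forced above λ and also forced below μ.
Above λ: {ξ, δ, ρ, φ, α, ω, ζ, ε}. Below μ: {θ, κ, ξ, δ, ψ, ρ, φ}.
Intersection: {ξ, δ, ρ, φ} — 4.

4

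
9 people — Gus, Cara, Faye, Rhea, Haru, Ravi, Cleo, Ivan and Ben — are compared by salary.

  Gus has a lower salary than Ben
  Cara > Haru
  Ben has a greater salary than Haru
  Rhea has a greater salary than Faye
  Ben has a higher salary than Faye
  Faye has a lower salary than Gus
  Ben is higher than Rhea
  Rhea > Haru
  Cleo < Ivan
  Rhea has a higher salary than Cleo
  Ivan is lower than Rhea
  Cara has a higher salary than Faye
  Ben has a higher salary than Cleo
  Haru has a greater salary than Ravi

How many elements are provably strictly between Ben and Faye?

Chaining upward from Faye reaches: Gus, Cara, Rhea.
Chaining downward from Ben reaches: Ravi, Haru, Cleo, Gus, Ivan, Rhea.
Strictly between Faye and Ben are those in both lists: Gus, Rhea — 2 elements.

2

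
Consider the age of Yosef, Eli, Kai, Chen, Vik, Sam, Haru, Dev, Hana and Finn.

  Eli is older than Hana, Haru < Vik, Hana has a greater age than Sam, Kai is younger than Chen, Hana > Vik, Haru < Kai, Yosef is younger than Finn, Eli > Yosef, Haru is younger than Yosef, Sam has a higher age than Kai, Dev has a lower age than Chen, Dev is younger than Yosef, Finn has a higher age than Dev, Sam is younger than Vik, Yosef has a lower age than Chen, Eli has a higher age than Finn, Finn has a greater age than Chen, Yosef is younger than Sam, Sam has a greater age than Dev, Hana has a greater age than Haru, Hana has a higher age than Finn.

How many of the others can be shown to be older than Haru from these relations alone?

From Haru the given relations immediately reach Yosef, Kai, Vik, Hana.
From those, Chen, Finn, Sam, Eli — 8 in total.
Nothing else is reachable above Haru; 8 in all.

8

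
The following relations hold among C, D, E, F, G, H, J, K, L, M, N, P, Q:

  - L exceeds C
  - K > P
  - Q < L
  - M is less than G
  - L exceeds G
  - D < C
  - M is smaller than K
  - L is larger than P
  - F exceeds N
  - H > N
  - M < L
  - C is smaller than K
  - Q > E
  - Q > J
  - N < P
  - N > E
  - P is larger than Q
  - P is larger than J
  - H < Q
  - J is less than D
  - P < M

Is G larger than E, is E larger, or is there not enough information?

E < N and N < H give E < H.
Then H < Q extends the chain to Q.
With Q < P: E < N < H < Q < P.
With P < M: E < N < H < Q < P < M.
Then M < G extends the chain to G.
So G is larger.

G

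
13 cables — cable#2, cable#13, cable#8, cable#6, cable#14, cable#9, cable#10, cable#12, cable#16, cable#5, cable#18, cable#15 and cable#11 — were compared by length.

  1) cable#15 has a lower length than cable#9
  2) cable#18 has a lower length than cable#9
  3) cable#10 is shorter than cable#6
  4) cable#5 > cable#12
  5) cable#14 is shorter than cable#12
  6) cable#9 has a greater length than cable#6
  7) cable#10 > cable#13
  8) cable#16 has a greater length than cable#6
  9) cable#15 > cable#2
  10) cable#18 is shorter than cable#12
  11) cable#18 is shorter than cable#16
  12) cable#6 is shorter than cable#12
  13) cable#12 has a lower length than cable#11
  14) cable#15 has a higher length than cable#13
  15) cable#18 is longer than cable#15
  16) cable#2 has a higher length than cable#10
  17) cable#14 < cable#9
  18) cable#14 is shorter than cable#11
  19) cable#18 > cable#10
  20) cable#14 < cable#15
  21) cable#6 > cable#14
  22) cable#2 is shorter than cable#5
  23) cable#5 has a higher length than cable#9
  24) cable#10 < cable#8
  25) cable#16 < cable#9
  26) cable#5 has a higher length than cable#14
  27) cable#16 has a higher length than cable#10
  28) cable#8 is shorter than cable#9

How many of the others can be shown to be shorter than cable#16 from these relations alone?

7

From cable#16 the given relations immediately reach cable#10, cable#18, cable#6.
From those, cable#13, cable#14, cable#15 — 6 in total.
From those, cable#2 — 7 in total.
Nothing else is reachable below cable#16; 7 in all.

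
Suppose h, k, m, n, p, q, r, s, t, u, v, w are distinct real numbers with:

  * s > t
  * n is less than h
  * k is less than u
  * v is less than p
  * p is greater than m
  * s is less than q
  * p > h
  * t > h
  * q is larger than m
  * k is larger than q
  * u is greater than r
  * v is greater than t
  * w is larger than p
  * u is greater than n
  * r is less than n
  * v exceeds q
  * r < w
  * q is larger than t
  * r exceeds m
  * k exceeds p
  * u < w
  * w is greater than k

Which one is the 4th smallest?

h

Piecing the relations together gives one ordering: m < r < n < h < t < s < q < v < p < k < u < w.
Counting 4 from the smallest end gives h.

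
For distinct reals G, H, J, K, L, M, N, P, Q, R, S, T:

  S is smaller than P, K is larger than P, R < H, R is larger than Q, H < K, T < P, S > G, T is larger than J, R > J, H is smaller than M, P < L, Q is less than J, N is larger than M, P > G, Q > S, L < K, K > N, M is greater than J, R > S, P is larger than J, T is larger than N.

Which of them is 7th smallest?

M

Piecing the relations together gives one ordering: G < S < Q < J < R < H < M < N < T < P < L < K.
The 7th smallest is M.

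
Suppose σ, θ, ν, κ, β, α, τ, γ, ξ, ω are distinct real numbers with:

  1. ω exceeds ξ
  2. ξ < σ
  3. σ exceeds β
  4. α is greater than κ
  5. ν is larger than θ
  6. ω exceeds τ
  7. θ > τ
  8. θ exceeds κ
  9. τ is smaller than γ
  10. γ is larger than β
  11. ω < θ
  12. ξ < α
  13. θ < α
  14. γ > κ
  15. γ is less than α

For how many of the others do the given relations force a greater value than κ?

4

Directly above κ: γ, θ, α.
One step further: ν (4 so far).
Nothing else is reachable above κ; 4 in all.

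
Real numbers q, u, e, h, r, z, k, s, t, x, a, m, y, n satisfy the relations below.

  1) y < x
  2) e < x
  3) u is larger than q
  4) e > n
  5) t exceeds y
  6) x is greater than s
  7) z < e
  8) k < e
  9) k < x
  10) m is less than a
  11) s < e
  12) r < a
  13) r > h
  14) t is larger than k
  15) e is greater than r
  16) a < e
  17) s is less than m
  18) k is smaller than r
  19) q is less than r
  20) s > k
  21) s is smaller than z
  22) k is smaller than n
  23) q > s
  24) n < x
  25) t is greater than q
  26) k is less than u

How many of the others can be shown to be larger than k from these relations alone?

The elements the relations force above k are s, q, t, z, n, m, r, a, u, e, x — no chain reaches any other.
That is 11.

11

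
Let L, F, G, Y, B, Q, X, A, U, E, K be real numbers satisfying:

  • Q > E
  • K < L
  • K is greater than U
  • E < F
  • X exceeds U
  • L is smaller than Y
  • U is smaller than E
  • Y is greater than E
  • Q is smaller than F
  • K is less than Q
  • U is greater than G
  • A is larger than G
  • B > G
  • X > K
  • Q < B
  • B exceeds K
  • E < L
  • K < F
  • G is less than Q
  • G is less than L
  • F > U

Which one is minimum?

G

Chaining upward from G: directly above it, A, U, L, Q, B; then K, E, Y, X, F.
That covers every other element, and nothing is given below G, so G is the minimum.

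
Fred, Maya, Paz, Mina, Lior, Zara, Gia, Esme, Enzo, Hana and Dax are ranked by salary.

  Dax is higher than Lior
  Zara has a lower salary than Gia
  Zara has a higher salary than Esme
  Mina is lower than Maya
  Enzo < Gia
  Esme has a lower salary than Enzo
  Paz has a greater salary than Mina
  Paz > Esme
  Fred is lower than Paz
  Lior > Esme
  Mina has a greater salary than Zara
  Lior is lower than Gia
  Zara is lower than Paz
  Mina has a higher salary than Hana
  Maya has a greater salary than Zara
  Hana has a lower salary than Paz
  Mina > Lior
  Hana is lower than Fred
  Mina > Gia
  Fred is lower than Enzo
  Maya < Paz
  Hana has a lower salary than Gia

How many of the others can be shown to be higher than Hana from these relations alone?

The elements the relations force above Hana are Fred, Enzo, Gia, Mina, Maya, Paz — no chain reaches any other.
That is 6.

6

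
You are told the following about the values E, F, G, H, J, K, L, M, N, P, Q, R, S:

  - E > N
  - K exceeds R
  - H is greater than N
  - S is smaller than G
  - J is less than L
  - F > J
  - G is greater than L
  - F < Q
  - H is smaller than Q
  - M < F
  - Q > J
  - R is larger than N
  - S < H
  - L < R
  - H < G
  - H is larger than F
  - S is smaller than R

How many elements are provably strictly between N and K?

1

Chaining upward from N reaches: E, R, H, Q, G.
Chaining downward from K reaches: J, S, L, R.
Strictly between N and K are those in both lists: R — 1 element.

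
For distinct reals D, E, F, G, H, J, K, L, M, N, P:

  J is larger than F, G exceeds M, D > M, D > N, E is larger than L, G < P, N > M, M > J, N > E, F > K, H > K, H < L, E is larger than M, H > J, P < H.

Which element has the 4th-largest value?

L

Chaining the given pairs: K < F < J < M < G < P < H < L < E < N < D.
Counting 4 from the largest end gives L.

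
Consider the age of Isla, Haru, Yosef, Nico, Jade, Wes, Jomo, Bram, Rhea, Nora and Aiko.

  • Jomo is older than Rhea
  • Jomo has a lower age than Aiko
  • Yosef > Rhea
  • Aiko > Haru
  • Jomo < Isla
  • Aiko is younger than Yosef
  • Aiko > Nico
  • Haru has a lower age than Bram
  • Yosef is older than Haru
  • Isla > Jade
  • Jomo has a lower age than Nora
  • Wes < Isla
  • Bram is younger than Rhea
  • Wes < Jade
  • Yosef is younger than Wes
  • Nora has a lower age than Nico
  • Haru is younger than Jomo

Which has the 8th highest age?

Jomo

Chaining the given pairs: Haru < Bram < Rhea < Jomo < Nora < Nico < Aiko < Yosef < Wes < Jade < Isla.
Counting 8 from the largest end gives Jomo.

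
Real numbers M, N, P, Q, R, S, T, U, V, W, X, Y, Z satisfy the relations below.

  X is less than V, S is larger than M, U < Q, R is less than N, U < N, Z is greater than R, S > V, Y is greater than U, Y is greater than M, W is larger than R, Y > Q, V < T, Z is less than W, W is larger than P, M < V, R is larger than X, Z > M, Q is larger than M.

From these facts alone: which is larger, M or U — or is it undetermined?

undetermined

Following every chain through U: above U we get Q, N, Y.
M is not reached, and no chain runs the other way from M to U.
So the given relations leave the order of U and M undetermined.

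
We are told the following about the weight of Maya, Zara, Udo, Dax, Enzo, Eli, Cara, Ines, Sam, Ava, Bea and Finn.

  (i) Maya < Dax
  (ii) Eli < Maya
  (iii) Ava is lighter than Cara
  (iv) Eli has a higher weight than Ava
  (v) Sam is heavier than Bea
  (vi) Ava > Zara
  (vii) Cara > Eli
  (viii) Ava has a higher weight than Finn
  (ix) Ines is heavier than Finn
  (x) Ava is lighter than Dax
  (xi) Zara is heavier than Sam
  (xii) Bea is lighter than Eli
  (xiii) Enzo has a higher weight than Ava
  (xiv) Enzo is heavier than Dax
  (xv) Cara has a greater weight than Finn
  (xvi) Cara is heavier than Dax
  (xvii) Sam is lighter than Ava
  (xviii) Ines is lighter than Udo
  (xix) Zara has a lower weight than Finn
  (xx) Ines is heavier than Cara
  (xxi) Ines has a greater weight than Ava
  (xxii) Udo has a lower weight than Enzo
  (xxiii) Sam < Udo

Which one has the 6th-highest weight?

Maya

The consecutive relations fix a unique order: Bea < Sam < Zara < Finn < Ava < Eli < Maya < Dax < Cara < Ines < Udo < Enzo.
The 6th largest is Maya.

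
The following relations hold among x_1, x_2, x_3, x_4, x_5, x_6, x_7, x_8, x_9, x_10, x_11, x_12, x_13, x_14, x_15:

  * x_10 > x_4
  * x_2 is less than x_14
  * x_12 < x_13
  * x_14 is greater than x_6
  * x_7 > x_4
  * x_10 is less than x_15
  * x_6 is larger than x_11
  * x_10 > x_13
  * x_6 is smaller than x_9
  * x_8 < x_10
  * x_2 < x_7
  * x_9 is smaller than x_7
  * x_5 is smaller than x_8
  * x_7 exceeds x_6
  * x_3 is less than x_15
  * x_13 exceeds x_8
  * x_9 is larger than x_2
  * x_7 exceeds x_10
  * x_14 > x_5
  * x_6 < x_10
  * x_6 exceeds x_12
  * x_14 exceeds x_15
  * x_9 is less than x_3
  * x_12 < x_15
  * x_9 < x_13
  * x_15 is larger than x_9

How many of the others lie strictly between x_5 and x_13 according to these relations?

1

The relations place x_5 below x_13. An element lies strictly between them when it is forced above x_5 and also forced below x_13.
Above x_5: {x_8, x_10, x_15, x_14, x_7}. Below x_13: {x_2, x_8, x_11, x_12, x_6, x_9}.
Intersection: {x_8} — 1.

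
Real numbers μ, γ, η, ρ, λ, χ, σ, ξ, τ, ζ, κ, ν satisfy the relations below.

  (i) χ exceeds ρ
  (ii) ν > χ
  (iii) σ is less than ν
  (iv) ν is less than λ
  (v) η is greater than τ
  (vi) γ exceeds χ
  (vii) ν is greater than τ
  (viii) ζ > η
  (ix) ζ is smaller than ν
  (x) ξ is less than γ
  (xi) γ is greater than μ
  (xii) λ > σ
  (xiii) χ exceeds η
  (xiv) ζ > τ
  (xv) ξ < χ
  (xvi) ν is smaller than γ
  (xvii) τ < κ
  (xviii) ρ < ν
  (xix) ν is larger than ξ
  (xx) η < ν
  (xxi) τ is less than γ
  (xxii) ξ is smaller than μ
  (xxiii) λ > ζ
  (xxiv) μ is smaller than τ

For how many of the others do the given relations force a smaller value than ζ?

4

The elements the relations force below ζ are ξ, μ, τ, η — no chain reaches any other.
That is 4.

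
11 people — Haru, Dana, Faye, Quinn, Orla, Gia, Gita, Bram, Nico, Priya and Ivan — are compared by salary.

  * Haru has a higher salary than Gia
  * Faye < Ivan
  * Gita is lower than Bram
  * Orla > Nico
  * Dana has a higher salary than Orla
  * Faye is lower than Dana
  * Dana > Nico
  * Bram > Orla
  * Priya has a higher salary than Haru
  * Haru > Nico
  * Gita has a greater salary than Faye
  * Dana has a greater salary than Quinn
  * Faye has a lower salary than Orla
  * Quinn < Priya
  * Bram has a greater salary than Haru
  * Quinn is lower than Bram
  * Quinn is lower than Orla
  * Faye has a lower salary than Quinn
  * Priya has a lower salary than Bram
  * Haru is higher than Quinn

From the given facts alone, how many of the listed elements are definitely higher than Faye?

Directly above Faye: Gita, Quinn, Orla, Dana, Ivan.
One step further: Haru, Priya, Bram (8 so far).
No other element is forced above Faye by the given relations, so the count is 8.

8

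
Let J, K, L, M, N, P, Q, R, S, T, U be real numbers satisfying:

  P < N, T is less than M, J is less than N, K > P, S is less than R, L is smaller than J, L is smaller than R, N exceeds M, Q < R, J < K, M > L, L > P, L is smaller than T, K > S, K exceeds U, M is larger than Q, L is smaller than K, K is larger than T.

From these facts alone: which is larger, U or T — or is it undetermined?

Following every chain through U: above U we get K.
T is not reached, and no chain runs the other way from T to U.
So the given relations leave the order of U and T undetermined.

undetermined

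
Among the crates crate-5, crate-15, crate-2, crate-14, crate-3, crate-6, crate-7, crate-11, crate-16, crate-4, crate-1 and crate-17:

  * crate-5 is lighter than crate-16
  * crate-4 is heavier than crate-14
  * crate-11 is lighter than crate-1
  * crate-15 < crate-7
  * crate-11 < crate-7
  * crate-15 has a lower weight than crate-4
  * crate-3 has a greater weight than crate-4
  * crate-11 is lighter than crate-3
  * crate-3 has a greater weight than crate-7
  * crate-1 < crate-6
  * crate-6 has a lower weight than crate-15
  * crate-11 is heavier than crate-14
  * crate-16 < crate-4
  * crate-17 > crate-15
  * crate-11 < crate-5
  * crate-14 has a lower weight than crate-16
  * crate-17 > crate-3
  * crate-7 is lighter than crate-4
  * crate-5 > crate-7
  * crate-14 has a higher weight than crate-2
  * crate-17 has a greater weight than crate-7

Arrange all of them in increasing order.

crate-2 < crate-14 < crate-11 < crate-1 < crate-6 < crate-15 < crate-7 < crate-5 < crate-16 < crate-4 < crate-3 < crate-17

Each adjacent pair is fixed by a given relation: crate-2 < crate-14; crate-14 < crate-11; crate-11 < crate-1; crate-1 < crate-6; crate-6 < crate-15; crate-15 < crate-7; crate-7 < crate-5; crate-5 < crate-16; crate-16 < crate-4; crate-4 < crate-3; crate-3 < crate-17. Chaining them end to end gives the full order.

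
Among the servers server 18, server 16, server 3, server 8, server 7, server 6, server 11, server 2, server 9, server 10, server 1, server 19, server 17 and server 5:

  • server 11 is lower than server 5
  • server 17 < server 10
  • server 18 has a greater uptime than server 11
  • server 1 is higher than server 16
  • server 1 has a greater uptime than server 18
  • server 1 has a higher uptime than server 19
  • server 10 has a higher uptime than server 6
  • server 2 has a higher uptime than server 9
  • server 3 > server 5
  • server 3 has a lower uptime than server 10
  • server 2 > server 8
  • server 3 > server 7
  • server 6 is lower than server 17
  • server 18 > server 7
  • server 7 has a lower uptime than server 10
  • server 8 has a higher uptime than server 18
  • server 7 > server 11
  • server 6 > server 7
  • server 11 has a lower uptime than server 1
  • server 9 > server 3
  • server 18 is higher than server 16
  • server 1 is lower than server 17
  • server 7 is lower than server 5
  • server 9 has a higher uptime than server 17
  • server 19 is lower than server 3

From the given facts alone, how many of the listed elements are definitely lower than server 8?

4

The elements the relations force below server 8 are server 11, server 7, server 16, server 18 — no chain reaches any other.
That is 4.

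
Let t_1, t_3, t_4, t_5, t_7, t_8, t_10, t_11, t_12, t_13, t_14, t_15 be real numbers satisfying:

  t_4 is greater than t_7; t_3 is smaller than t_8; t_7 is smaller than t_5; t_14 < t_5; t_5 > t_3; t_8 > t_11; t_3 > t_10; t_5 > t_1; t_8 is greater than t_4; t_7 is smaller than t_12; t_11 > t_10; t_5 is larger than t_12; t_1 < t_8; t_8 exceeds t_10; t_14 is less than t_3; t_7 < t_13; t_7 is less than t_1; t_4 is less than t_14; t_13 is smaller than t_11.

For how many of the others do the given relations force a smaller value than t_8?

8

Directly below t_8: t_4, t_10, t_3, t_1, t_11.
One step further: t_7, t_14, t_13 (8 so far).
Nothing else is reachable below t_8; 8 in all.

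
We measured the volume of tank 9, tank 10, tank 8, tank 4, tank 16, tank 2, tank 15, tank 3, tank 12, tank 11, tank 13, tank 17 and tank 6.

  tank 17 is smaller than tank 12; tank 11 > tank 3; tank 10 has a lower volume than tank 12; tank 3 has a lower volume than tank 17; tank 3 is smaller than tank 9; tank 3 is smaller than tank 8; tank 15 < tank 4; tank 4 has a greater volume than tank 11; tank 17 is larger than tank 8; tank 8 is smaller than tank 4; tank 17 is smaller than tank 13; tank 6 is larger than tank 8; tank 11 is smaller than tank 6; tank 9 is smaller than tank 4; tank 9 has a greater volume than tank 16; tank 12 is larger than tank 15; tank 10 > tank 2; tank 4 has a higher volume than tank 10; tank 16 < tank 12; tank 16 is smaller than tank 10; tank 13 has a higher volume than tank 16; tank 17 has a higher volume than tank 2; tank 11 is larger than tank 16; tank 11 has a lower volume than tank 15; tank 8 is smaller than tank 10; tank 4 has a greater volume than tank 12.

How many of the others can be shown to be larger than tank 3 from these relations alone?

10

The elements the relations force above tank 3 are tank 9, tank 11, tank 8, tank 17, tank 10, tank 13, tank 15, tank 12, tank 4, tank 6 — no chain reaches any other.
That is 10.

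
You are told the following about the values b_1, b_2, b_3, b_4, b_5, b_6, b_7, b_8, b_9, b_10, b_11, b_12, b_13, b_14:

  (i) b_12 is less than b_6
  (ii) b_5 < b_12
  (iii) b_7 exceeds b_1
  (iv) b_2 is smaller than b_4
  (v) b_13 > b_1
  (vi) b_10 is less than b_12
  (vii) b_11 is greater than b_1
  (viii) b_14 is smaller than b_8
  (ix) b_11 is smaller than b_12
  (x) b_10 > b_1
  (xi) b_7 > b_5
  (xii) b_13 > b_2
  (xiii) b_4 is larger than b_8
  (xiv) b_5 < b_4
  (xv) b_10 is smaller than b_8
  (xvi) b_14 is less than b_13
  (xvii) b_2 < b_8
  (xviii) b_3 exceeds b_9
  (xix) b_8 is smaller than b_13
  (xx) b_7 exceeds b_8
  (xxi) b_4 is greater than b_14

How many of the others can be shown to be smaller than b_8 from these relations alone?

4

Directly below b_8: b_14, b_10, b_2.
One step further: b_1 (4 so far).
No other element is forced below b_8 by the given relations, so the count is 4.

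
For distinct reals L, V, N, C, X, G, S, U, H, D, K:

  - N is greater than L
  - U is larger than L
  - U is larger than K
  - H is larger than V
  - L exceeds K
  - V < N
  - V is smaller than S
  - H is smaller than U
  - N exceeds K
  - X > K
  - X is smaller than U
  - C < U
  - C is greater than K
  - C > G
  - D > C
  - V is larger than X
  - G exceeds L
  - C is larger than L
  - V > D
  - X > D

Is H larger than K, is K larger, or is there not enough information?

H

The relevant relations are K < L; L < C; C < D; D < X; X < V; V < H.
Chaining these gives K < L < C < D < X < V < H.
So H is larger.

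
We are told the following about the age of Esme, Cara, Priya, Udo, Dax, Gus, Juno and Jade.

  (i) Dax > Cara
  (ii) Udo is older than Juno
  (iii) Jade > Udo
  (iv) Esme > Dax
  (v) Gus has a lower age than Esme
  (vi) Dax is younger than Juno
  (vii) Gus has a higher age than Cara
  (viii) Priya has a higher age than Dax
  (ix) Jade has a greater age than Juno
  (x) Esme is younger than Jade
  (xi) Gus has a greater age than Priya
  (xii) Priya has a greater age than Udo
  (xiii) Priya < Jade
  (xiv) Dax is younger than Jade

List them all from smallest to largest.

Cara < Dax < Juno < Udo < Priya < Gus < Esme < Jade

Nothing is placed below Cara, so it is least; from there Cara < Dax; Dax < Juno; Juno < Udo; Udo < Priya; Priya < Gus; Gus < Esme; Esme < Jade, each given directly.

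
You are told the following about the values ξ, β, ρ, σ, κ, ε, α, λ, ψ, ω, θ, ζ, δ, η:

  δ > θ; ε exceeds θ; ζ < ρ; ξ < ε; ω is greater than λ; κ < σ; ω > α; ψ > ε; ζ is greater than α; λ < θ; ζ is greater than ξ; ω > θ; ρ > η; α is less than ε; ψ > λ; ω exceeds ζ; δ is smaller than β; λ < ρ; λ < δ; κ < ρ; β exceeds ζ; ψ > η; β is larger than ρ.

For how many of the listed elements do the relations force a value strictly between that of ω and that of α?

Chaining upward from α reaches: ζ, ρ, ε, ψ, β.
Chaining downward from ω reaches: ξ, λ, ζ, θ.
Strictly between α and ω are those in both lists: ζ — 1 element.

1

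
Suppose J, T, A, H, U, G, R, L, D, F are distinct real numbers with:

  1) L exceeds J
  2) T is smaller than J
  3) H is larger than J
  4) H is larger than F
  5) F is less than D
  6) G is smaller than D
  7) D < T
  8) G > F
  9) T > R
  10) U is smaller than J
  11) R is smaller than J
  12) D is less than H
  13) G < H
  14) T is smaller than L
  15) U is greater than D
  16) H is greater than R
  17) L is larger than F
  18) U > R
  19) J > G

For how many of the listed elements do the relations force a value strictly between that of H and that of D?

3

The relations place D below H. An element lies strictly between them when it is forced above D and also forced below H.
Above D: {U, T, J, L}. Below H: {F, G, R, U, T, J}.
Intersection: {U, T, J} — 3.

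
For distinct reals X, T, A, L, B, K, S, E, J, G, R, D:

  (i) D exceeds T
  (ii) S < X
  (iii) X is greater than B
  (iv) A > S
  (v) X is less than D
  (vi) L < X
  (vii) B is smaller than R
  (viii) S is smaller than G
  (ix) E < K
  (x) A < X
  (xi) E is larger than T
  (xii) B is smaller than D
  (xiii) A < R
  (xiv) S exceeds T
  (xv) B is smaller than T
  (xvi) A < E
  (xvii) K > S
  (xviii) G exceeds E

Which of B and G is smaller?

Following the relations from B: B < T < S < A < E < G.
So B < G; B is the smaller of the two.

B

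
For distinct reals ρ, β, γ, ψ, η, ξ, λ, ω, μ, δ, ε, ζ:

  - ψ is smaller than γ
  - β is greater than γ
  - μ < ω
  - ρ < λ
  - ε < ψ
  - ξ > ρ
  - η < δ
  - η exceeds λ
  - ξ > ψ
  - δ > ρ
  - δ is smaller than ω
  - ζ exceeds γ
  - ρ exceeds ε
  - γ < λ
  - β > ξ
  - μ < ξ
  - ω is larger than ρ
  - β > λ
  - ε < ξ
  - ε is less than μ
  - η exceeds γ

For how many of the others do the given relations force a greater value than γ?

The elements the relations force above γ are λ, ζ, β, η, δ, ω — no chain reaches any other.
That is 6.

6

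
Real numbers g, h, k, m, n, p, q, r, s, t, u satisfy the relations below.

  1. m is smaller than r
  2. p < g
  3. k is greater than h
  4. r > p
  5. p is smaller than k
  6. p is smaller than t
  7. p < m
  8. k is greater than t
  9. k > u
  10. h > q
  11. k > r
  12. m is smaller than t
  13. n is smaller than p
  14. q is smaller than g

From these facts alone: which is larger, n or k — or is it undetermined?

k

The relevant relations are n < p; p < m; m < r; r < k.
Together: n < p < m < r < k.
So k is larger.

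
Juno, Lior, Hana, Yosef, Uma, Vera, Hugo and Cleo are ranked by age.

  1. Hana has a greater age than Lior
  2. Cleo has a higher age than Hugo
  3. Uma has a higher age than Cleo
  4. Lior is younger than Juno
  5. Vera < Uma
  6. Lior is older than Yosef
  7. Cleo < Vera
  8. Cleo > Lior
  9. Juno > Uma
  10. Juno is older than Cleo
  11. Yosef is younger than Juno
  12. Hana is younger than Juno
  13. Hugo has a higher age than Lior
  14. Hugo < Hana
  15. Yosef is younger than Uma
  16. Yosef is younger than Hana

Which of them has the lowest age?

Yosef

Lior is not least since Yosef < Lior; Hugo is not least since Lior < Hugo; Cleo is not least since Hugo < Cleo; Vera is not least since Cleo < Vera; Hana is not least since Lior < Hana; Uma is not least since Vera < Uma; Juno is not least since Yosef < Juno.
Only Yosef has nothing below it, so Yosef is the lowest age.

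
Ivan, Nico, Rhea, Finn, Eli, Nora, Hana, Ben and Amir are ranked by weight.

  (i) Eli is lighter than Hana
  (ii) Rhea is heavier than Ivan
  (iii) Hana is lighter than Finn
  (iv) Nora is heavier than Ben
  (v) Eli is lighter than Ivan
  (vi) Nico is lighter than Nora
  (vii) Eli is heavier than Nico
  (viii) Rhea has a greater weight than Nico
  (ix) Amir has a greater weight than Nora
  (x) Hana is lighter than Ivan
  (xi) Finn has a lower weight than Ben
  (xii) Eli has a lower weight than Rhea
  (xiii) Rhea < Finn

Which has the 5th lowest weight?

Rhea

Piecing the relations together gives one ordering: Nico < Eli < Hana < Ivan < Rhea < Finn < Ben < Nora < Amir.
Counting 5 from the smallest end gives Rhea.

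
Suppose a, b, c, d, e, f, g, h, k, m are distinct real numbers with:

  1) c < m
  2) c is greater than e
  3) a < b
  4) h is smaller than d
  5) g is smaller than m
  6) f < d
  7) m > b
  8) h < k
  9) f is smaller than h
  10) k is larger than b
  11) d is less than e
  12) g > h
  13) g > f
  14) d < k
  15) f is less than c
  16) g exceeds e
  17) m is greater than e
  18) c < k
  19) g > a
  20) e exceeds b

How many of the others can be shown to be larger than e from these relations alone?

From e the given relations immediately reach c, g, m.
From those, k — 4 in total.
Nothing else is reachable above e; 4 in all.

4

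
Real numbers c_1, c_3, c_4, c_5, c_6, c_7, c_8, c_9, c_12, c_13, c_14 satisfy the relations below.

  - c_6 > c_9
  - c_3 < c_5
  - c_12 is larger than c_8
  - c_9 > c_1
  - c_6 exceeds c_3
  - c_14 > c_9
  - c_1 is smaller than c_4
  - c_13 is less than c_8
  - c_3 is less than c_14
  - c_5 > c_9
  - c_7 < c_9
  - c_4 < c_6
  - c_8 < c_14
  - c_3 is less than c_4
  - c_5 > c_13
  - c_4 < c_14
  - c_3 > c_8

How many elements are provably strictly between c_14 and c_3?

The relations place c_3 below c_14. An element lies strictly between them when it is forced above c_3 and also forced below c_14.
Above c_3: {c_4, c_5, c_6}. Below c_14: {c_13, c_1, c_7, c_8, c_4, c_9}.
Intersection: {c_4} — 1.

1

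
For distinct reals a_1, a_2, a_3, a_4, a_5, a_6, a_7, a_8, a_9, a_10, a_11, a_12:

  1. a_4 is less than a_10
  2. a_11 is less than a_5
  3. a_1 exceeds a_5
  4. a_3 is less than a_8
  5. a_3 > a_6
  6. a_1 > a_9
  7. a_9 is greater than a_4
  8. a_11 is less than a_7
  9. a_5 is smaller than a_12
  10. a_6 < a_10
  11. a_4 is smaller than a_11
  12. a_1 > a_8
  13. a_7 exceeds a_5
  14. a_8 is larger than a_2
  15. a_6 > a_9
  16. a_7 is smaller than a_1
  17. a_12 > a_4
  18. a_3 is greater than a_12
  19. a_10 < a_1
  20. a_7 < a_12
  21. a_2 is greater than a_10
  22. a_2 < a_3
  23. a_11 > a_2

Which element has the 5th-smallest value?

a_2

Piecing the relations together gives one ordering: a_4 < a_9 < a_6 < a_10 < a_2 < a_11 < a_5 < a_7 < a_12 < a_3 < a_8 < a_1.
The 5th smallest is a_2.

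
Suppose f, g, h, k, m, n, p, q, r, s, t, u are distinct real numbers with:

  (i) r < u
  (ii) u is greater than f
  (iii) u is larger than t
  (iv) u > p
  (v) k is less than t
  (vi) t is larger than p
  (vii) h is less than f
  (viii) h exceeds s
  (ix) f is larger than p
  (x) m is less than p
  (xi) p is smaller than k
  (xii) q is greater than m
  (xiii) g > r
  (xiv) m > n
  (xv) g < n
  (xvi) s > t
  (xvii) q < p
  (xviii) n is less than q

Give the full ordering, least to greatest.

The consecutive links are each given: r < g; g < n; n < m; m < q; q < p; p < k; k < t; t < s; s < h; h < f; f < u.

r < g < n < m < q < p < k < t < s < h < f < u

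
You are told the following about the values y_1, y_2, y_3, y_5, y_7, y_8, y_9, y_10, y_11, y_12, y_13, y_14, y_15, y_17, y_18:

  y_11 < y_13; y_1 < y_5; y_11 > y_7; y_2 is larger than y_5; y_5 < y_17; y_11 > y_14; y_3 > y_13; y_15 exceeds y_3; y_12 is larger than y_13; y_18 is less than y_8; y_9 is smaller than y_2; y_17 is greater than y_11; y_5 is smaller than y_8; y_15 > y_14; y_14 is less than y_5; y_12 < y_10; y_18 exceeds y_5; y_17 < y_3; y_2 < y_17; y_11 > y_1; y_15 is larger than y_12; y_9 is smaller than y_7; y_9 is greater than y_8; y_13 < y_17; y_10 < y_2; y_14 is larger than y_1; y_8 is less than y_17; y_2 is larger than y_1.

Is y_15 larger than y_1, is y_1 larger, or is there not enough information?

y_15

Link the given pairs in sequence: y_1 < y_14; y_14 < y_5; y_5 < y_18; y_18 < y_8; y_8 < y_9; y_9 < y_7; y_7 < y_11; y_11 < y_13; y_13 < y_12; y_12 < y_10; y_10 < y_2; y_2 < y_17; y_17 < y_3; y_3 < y_15.
Together: y_1 < y_14 < y_5 < y_18 < y_8 < y_9 < y_7 < y_11 < y_13 < y_12 < y_10 < y_2 < y_17 < y_3 < y_15.
So y_15 is larger.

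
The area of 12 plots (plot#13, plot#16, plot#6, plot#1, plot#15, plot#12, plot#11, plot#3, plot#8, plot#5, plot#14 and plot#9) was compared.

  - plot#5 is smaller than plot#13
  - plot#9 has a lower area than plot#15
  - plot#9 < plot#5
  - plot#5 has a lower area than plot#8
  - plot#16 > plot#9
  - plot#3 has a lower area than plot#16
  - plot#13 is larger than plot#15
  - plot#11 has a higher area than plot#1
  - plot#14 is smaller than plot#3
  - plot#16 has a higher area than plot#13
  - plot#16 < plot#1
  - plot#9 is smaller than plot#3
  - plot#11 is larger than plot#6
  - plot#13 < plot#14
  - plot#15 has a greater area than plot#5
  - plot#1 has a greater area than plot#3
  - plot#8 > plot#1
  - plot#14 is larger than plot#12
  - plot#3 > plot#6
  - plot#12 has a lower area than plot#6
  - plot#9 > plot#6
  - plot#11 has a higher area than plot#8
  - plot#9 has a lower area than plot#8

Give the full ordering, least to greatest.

plot#12 < plot#6 < plot#9 < plot#5 < plot#15 < plot#13 < plot#14 < plot#3 < plot#16 < plot#1 < plot#8 < plot#11

The consecutive links are each given: plot#12 < plot#6; plot#6 < plot#9; plot#9 < plot#5; plot#5 < plot#15; plot#15 < plot#13; plot#13 < plot#14; plot#14 < plot#3; plot#3 < plot#16; plot#16 < plot#1; plot#1 < plot#8; plot#8 < plot#11.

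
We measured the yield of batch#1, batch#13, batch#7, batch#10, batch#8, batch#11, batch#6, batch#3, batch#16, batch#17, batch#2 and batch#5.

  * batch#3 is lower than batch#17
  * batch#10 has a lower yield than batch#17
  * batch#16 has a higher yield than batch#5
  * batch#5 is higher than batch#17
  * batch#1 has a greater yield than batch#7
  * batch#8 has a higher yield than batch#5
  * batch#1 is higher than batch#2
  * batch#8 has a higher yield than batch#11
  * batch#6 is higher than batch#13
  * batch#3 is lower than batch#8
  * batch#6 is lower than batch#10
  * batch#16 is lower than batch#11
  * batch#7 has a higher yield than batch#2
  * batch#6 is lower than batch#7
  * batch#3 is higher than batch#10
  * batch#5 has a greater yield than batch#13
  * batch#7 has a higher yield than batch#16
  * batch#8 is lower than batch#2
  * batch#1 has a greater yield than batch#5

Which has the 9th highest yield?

batch#3

The consecutive relations fix a unique order: batch#13 < batch#6 < batch#10 < batch#3 < batch#17 < batch#5 < batch#16 < batch#11 < batch#8 < batch#2 < batch#7 < batch#1.
The 9th largest is batch#3.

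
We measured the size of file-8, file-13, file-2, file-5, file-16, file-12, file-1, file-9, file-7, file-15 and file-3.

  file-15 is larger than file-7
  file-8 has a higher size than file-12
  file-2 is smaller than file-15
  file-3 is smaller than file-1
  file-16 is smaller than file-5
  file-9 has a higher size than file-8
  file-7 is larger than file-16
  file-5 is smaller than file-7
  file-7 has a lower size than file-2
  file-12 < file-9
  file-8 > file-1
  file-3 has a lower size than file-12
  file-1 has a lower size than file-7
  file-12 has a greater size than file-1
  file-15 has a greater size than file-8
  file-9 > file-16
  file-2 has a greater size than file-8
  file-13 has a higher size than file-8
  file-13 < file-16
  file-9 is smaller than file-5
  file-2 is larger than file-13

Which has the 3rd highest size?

file-7

Chaining the given pairs: file-3 < file-1 < file-12 < file-8 < file-13 < file-16 < file-9 < file-5 < file-7 < file-2 < file-15.
Counting 3 from the largest end gives file-7.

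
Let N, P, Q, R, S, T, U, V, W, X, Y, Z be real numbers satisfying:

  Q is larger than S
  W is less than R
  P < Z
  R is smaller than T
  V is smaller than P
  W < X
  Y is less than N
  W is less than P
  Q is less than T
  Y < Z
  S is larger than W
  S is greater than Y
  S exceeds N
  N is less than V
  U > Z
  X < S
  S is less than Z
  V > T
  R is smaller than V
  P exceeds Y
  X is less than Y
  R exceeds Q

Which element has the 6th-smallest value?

Piecing the relations together gives one ordering: W < X < Y < N < S < Q < R < T < V < P < Z < U.
The 6th smallest is Q.

Q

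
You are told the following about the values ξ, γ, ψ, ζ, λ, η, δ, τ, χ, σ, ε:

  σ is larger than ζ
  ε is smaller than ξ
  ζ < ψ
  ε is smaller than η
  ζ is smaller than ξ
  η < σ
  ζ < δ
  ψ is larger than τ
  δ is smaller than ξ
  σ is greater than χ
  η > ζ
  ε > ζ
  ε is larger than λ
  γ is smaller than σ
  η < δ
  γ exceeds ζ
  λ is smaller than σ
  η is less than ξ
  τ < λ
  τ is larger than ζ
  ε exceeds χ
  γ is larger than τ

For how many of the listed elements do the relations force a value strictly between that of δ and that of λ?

2

The relations place λ below δ. An element lies strictly between them when it is forced above λ and also forced below δ.
Above λ: {ε, η, ξ, σ}. Below δ: {ζ, χ, τ, ε, η}.
Intersection: {ε, η} — 2.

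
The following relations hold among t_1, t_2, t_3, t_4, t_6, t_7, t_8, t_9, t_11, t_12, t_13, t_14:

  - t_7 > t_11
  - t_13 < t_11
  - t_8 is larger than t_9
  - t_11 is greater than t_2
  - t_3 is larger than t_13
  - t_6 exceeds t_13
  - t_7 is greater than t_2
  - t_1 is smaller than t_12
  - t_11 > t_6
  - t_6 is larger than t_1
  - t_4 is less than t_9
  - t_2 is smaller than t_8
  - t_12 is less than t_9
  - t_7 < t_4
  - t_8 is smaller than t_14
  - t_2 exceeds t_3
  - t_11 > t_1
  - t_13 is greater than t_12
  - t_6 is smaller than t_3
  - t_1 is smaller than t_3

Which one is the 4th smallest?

Piecing the relations together gives one ordering: t_1 < t_12 < t_13 < t_6 < t_3 < t_2 < t_11 < t_7 < t_4 < t_9 < t_8 < t_14.
Counting 4 from the smallest end gives t_6.

t_6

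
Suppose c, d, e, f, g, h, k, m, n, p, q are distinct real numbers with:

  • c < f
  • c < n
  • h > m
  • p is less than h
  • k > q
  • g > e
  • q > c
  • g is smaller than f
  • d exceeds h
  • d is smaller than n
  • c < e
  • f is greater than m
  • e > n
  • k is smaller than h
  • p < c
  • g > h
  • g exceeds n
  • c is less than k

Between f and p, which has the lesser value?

p

p < c < q < k < h < d < n < e < g < f, by transitivity through c, q, k, h, d, n, e, g.
So p < f; p is the smaller of the two.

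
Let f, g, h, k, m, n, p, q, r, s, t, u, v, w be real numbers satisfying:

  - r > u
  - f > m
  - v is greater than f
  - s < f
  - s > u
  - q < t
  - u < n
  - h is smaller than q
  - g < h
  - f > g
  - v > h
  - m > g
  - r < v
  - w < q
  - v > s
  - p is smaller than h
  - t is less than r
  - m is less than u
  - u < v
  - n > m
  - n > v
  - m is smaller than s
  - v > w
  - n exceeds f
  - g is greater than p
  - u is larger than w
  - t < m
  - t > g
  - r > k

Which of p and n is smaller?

p

Link the given pairs in sequence: p < g; g < h; h < q; q < t; t < m; m < s; s < f; f < v; v < n.
Chaining these gives p < g < h < q < t < m < s < f < v < n.
So p < n; p is the smaller of the two.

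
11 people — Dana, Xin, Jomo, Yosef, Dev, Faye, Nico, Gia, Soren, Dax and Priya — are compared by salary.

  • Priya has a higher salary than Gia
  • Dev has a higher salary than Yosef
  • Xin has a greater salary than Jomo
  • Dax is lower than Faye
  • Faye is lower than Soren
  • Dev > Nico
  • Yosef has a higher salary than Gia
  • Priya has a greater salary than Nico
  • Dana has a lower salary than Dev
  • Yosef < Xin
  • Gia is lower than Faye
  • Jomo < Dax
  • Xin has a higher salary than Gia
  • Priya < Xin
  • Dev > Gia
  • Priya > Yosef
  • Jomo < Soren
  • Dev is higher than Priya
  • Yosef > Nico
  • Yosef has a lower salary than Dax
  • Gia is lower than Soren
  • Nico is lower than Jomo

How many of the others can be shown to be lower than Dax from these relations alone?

The elements the relations force below Dax are Gia, Nico, Yosef, Jomo — no chain reaches any other.
That is 4.

4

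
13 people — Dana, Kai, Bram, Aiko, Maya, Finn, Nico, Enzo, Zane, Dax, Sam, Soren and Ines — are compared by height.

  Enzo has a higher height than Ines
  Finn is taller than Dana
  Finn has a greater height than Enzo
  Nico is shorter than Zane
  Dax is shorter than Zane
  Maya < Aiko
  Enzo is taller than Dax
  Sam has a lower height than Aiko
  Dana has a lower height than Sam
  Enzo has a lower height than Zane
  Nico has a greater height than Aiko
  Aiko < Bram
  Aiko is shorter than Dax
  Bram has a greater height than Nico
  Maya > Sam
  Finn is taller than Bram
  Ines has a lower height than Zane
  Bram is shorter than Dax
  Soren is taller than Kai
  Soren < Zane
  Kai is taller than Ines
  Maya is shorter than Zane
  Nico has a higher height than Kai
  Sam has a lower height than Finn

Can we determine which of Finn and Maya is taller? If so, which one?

Finn

Maya < Aiko and Aiko < Bram give Maya < Bram.
With Bram < Dax: Maya < Aiko < Bram < Dax.
With Dax < Enzo: Maya < Aiko < Bram < Dax < Enzo.
With Enzo < Finn: Maya < Aiko < Bram < Dax < Enzo < Finn.
So Finn is taller.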